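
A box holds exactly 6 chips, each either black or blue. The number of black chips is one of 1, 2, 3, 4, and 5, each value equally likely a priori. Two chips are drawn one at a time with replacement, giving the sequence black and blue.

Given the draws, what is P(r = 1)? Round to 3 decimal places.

0.143

Compute the likelihood of the observed sequence for each case: P(data | r = 1) = (1/6)(5/6) = 5/36; P(data | r = 2) = (2/6)(4/6) = 2/9; P(data | r = 3) = (3/6)(3/6) = 1/4; P(data | r = 4) = (4/6)(2/6) = 2/9; P(data | r = 5) = (5/6)(1/6) = 5/36.
Multiplying each by its prior: 1/5 · 5/36 = 1/36, 1/5 · 2/9 = 2/45, 1/5 · 1/4 = 1/20, 1/5 · 2/9 = 2/45, 1/5 · 5/36 = 1/36; summing to 7/36.
By Bayes' rule, P(r = 1 | data) = (1/36) / (7/36) = 1/7.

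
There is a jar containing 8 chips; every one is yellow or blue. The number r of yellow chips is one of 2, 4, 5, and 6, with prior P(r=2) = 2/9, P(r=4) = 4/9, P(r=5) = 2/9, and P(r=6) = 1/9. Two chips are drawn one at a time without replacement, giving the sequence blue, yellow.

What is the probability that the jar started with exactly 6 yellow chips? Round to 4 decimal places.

For each hypothesis, P(data | H) works out to: P(data | r = 2) = (6/8)(2/7) = 3/14; P(data | r = 4) = (4/8)(4/7) = 2/7; P(data | r = 5) = (3/8)(5/7) = 15/56; P(data | r = 6) = (2/8)(6/7) = 3/14.
Weighting by the prior gives 2/9 · 3/14 = 1/21, 4/9 · 2/7 = 8/63, 2/9 · 15/56 = 5/84, 1/9 · 3/14 = 1/42; summing to 65/252.
By Bayes' rule, P(r = 6 | data) = (1/42) / (65/252) = 6/65.

0.0923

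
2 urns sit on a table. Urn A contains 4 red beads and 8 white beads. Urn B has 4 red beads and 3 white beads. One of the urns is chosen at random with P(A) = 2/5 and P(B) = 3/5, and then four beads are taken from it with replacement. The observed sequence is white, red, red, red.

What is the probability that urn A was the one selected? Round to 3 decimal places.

0.171

The likelihood of the observed sequence under each hypothesis: P(data | urn A) = (8/12)(4/12)(4/12)(4/12) = 0.024691; P(data | urn B) = (3/7)(4/7)(4/7)(4/7) = 0.079967.
Multiplying each by its prior: 2/5 · 0.024691 = 0.0098765, 3/5 · 0.079967 = 0.04798; these sum to 0.057857.
Hence P(urn A | data) = (0.0098765) / (0.057857) = 0.17071.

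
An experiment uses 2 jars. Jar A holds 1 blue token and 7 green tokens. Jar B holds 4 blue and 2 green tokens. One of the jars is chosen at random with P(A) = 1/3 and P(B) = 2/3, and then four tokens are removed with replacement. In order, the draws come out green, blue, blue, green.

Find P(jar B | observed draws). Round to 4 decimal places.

0.8920

For each hypothesis, P(data | H) works out to: P(data | jar A) = (7/8)(1/8)(1/8)(7/8) = 0.011963; P(data | jar B) = (2/6)(4/6)(4/6)(2/6) = 0.049383.
Multiplying each by its prior: 1/3 · 0.011963 = 0.0039876, 2/3 · 0.049383 = 0.032922; these sum to 0.036909.
Therefore the posterior P(jar B | data) = (0.032922) / (0.036909) = 0.89196.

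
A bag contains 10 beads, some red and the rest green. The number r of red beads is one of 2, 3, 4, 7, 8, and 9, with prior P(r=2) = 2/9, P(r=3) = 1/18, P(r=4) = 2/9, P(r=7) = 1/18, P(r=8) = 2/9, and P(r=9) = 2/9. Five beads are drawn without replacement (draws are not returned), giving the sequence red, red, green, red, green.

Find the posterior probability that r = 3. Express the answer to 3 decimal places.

Under each hypothesis, the probability of the observed sequence is: P(data | r = 2) = (2/10)(1/9)(8/8)(0/7) = 0; P(data | r = 3) = (3/10)(2/9)(7/8)(1/7)(6/6) = 0.0083333; P(data | r = 4) = (4/10)(3/9)(6/8)(2/7)(5/6) = 0.02381; P(data | r = 7) = (7/10)(6/9)(3/8)(5/7)(2/6) = 0.041667; P(data | r = 8) = (8/10)(7/9)(2/8)(6/7)(1/6) = 0.022222; P(data | r = 9) = (9/10)(8/9)(1/8)(7/7)(0/6) = 0.
The prior-weighted likelihoods are 2/9 · 0 = 0, 1/18 · 0.0083333 = 0.00046296, 2/9 · 0.02381 = 0.005291, 1/18 · 0.041667 = 0.0023148, 2/9 · 0.022222 = 0.0049383, 2/9 · 0 = 0; summing to 0.013007.
Therefore the posterior P(r = 3 | data) = (0.00046296) / (0.013007) = 0.035593.

0.036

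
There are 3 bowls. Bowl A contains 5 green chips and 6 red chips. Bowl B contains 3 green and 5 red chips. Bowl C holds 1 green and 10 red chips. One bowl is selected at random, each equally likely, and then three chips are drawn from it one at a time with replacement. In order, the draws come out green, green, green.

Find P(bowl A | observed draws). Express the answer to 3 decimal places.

For each hypothesis, P(data | H) works out to: P(data | bowl A) = (5/11)(5/11)(5/11) = 0.093914; P(data | bowl B) = (3/8)(3/8)(3/8) = 0.052734; P(data | bowl C) = (1/11)(1/11)(1/11) = 0.00075131.
Weighting by the prior gives 1/3 · 0.093914 = 0.031305, 1/3 · 0.052734 = 0.017578, 1/3 · 0.00075131 = 0.00025044; summing to 0.049133.
So P(bowl A | data) = (0.031305) / (0.049133) = 0.63714.

0.637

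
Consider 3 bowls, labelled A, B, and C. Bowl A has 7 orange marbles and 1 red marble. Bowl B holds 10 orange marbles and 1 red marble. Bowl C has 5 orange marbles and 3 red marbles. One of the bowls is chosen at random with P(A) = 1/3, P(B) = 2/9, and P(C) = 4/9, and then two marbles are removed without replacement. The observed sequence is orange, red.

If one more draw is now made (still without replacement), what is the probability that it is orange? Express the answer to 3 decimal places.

0.781

The likelihood of the observed sequence under each hypothesis: P(data | bowl A) = (7/8)(1/7) = 0.125; P(data | bowl B) = (10/11)(1/10) = 0.090909; P(data | bowl C) = (5/8)(3/7) = 0.26786.
Weighting by the prior gives 1/3 · 0.125 = 0.041667, 2/9 · 0.090909 = 0.020202, 4/9 · 0.26786 = 0.11905; with total 0.18092.
Dividing through by the total gives posterior P(bowl A | data) = 0.23031, P(bowl B | data) = 0.11167, P(bowl C | data) = 0.65803.
The predictive probability is P(orange next | data) = (1)(0.23031) + (1)(0.11167) + (2/3)(0.65803) = 0.78066.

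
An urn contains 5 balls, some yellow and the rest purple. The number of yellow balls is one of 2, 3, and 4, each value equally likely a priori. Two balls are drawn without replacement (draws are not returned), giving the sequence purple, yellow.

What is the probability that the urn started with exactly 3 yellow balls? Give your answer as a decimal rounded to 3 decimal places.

Compute the likelihood of the observed sequence for each case: P(data | r = 2) = (3/5)(2/4) = 3/10; P(data | r = 3) = (2/5)(3/4) = 3/10; P(data | r = 4) = (1/5)(4/4) = 1/5.
Multiplying each by its prior: 1/3 · 3/10 = 1/10, 1/3 · 3/10 = 1/10, 1/3 · 1/5 = 1/15; these sum to 4/15.
Therefore the posterior P(r = 3 | data) = (1/10) / (4/15) = 3/8.

0.375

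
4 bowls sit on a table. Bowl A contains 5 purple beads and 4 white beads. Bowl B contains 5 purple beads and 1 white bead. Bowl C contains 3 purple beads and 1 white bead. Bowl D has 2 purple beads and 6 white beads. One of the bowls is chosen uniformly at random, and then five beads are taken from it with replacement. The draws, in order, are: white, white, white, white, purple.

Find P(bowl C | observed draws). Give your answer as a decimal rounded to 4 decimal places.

The likelihood of the observed sequence under each hypothesis: P(data | bowl A) = (4/9)(4/9)(4/9)(4/9)(5/9) = 0.021677; P(data | bowl B) = (1/6)(1/6)(1/6)(1/6)(5/6) = 0.000643; P(data | bowl C) = (1/4)(1/4)(1/4)(1/4)(3/4) = 0.0029297; P(data | bowl D) = (6/8)(6/8)(6/8)(6/8)(2/8) = 0.079102.
Weighting by the prior gives 1/4 · 0.021677 = 0.0054192, 1/4 · 0.000643 = 0.00016075, 1/4 · 0.0029297 = 0.00073242, 1/4 · 0.079102 = 0.019775; these sum to 0.026088.
So P(bowl C | data) = (0.00073242) / (0.026088) = 0.028075.

0.0281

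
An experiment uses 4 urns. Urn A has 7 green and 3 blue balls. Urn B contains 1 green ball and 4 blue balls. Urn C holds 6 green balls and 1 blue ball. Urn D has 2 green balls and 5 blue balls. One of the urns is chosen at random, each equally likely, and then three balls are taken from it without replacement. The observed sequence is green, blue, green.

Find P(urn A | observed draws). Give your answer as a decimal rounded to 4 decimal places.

0.4788

For each hypothesis, P(data | H) works out to: P(data | urn A) = (7/10)(3/9)(6/8) = 0.175; P(data | urn B) = (1/5)(4/4)(0/3) = 0; P(data | urn C) = (6/7)(1/6)(5/5) = 0.14286; P(data | urn D) = (2/7)(5/6)(1/5) = 0.047619.
Weighting by the prior gives 1/4 · 0.175 = 0.04375, 1/4 · 0 = 0, 1/4 · 0.14286 = 0.035714, 1/4 · 0.047619 = 0.011905; with total 0.091369.
So P(urn A | data) = (0.04375) / (0.091369) = 0.47883.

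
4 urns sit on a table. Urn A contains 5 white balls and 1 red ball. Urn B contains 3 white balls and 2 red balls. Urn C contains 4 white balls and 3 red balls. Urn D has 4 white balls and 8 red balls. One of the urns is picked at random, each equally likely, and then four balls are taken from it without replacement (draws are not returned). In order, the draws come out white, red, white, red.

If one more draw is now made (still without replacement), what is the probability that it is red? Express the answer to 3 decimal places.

Under each hypothesis, the probability of the observed sequence is: P(data | urn A) = (5/6)(1/5)(4/4)(0/3) = 0; P(data | urn B) = (3/5)(2/4)(2/3)(1/2) = 0.1; P(data | urn C) = (4/7)(3/6)(3/5)(2/4) = 0.085714; P(data | urn D) = (4/12)(8/11)(3/10)(7/9) = 0.056566.
Weighting by the prior gives 1/4 · 0 = 0, 1/4 · 0.1 = 0.025, 1/4 · 0.085714 = 0.021429, 1/4 · 0.056566 = 0.014141; with total 0.06057.
Normalising, the posterior is P(urn A | data) = 0, P(urn B | data) = 0.41275, P(urn C | data) = 0.35378, P(urn D | data) = 0.23347.
Averaging over the posterior, P(red next | data) = (0)(0.41275) + (1/3)(0.35378) + (3/4)(0.23347) = 0.29303.

0.293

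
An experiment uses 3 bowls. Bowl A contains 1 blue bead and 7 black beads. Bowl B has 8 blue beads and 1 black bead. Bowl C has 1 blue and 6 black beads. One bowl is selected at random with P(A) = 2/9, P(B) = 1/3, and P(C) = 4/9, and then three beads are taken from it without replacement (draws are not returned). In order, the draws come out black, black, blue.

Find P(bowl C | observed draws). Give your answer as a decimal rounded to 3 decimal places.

0.696

Under each hypothesis, the probability of the observed sequence is: P(data | bowl A) = (7/8)(6/7)(1/6) = 1/8; P(data | bowl B) = (1/9)(0/8) = 0; P(data | bowl C) = (6/7)(5/6)(1/5) = 1/7.
Weighting by the prior gives 2/9 · 1/8 = 1/36, 1/3 · 0 = 0, 4/9 · 1/7 = 4/63; summing to 23/252.
So P(bowl C | data) = (4/63) / (23/252) = 16/23.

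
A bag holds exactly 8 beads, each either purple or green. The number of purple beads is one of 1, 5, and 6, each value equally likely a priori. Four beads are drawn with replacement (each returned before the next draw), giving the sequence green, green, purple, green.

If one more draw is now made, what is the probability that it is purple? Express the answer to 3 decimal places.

For each hypothesis, P(data | H) works out to: P(data | r = 1) = (7/8)(7/8)(1/8)(7/8) = 0.08374; P(data | r = 5) = (3/8)(3/8)(5/8)(3/8) = 0.032959; P(data | r = 6) = (2/8)(2/8)(6/8)(2/8) = 0.011719.
The prior-weighted likelihoods are 1/3 · 0.08374 = 0.027913, 1/3 · 0.032959 = 0.010986, 1/3 · 0.011719 = 0.0039062; summing to 0.042806.
Normalising, the posterior is P(r = 1 | data) = 0.65209, P(r = 5 | data) = 0.25665, P(r = 6 | data) = 0.091255.
Averaging over the posterior, P(purple next | data) = (1/8)(0.65209) + (5/8)(0.25665) + (3/4)(0.091255) = 0.31036.

0.310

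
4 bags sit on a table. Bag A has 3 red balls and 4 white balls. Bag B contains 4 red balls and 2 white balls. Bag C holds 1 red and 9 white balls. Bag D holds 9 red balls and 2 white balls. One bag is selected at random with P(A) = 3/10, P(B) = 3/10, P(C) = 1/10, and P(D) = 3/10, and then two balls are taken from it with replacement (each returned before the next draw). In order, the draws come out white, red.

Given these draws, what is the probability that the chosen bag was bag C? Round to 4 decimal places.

For each hypothesis, P(data | H) works out to: P(data | bag A) = (4/7)(3/7) = 0.2449; P(data | bag B) = (2/6)(4/6) = 0.22222; P(data | bag C) = (9/10)(1/10) = 0.09; P(data | bag D) = (2/11)(9/11) = 0.14876.
The prior-weighted likelihoods are 3/10 · 0.2449 = 0.073469, 3/10 · 0.22222 = 0.066667, 1/10 · 0.09 = 0.009, 3/10 · 0.14876 = 0.044628; with total 0.19376.
So P(bag C | data) = (0.009) / (0.19376) = 0.046448.

0.0464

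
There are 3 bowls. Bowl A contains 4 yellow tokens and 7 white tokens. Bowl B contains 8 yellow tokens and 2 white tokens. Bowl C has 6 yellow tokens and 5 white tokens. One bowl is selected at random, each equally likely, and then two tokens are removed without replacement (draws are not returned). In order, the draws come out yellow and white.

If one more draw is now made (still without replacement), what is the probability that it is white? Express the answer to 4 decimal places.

0.4441

The likelihood of the observed sequence under each hypothesis: P(data | bowl A) = (4/11)(7/10) = 0.25455; P(data | bowl B) = (8/10)(2/9) = 0.17778; P(data | bowl C) = (6/11)(5/10) = 0.27273.
Multiplying each by its prior: 1/3 · 0.25455 = 0.084848, 1/3 · 0.17778 = 0.059259, 1/3 · 0.27273 = 0.090909; with total 0.23502.
Dividing through by the total gives posterior P(bowl A | data) = 0.36103, P(bowl B | data) = 0.25215, P(bowl C | data) = 0.38682.
Averaging over the posterior, P(white next | data) = (2/3)(0.36103) + (1/8)(0.25215) + (4/9)(0.38682) = 0.44413.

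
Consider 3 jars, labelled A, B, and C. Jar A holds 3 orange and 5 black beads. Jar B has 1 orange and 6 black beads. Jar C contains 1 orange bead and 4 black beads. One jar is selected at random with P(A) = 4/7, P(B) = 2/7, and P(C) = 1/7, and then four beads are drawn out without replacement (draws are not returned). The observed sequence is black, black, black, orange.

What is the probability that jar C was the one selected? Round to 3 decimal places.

The likelihood of the observed sequence under each hypothesis: P(data | jar A) = (5/8)(4/7)(3/6)(3/5) = 3/28; P(data | jar B) = (6/7)(5/6)(4/5)(1/4) = 1/7; P(data | jar C) = (4/5)(3/4)(2/3)(1/2) = 1/5.
Weighting by the prior gives 4/7 · 3/28 = 3/49, 2/7 · 1/7 = 2/49, 1/7 · 1/5 = 1/35; these sum to 32/245.
Therefore the posterior P(jar C | data) = (1/35) / (32/245) = 7/32.

0.219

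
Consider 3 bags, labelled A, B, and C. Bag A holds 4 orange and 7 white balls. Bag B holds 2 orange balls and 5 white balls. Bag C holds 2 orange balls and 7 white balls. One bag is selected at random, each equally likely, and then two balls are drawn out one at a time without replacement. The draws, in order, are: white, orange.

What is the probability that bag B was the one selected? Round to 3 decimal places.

The likelihood of the observed sequence under each hypothesis: P(data | bag A) = (7/11)(4/10) = 0.25455; P(data | bag B) = (5/7)(2/6) = 0.2381; P(data | bag C) = (7/9)(2/8) = 0.19444.
Multiplying each by its prior: 1/3 · 0.25455 = 0.084848, 1/3 · 0.2381 = 0.079365, 1/3 · 0.19444 = 0.064815; summing to 0.22903.
Therefore the posterior P(bag B | data) = (0.079365) / (0.22903) = 0.34653.

0.347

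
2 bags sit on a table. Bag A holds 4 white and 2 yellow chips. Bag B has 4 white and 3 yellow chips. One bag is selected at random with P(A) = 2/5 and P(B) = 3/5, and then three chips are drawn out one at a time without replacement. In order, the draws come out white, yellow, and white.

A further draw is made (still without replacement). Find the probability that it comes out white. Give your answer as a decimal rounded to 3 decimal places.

0.573

The likelihood of the observed sequence under each hypothesis: P(data | bag A) = (4/6)(2/5)(3/4) = 1/5; P(data | bag B) = (4/7)(3/6)(3/5) = 6/35.
Multiplying each by its prior: 2/5 · 1/5 = 2/25, 3/5 · 6/35 = 18/175; these sum to 32/175.
The posterior is then P(bag A | data) = 7/16, P(bag B | data) = 9/16.
Averaging over the posterior, P(white next | data) = (2/3)(7/16) + (1/2)(9/16) = 55/96.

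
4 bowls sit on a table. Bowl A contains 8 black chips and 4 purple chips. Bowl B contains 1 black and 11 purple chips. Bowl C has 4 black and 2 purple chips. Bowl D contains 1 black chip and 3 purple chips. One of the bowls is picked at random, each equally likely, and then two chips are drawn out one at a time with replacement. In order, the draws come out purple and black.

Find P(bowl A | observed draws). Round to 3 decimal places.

Under each hypothesis, the probability of the observed sequence is: P(data | bowl A) = (4/12)(8/12) = 2/9; P(data | bowl B) = (11/12)(1/12) = 11/144; P(data | bowl C) = (2/6)(4/6) = 2/9; P(data | bowl D) = (3/4)(1/4) = 3/16.
Multiplying each by its prior: 1/4 · 2/9 = 1/18, 1/4 · 11/144 = 11/576, 1/4 · 2/9 = 1/18, 1/4 · 3/16 = 3/64; with total 17/96.
By Bayes' rule, P(bowl A | data) = (1/18) / (17/96) = 16/51.

0.314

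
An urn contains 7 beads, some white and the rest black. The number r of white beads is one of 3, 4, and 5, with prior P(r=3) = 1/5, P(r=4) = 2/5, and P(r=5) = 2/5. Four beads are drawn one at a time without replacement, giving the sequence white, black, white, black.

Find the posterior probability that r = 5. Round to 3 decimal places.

For each hypothesis, P(data | H) works out to: P(data | r = 3) = (3/7)(4/6)(2/5)(3/4) = 3/35; P(data | r = 4) = (4/7)(3/6)(3/5)(2/4) = 3/35; P(data | r = 5) = (5/7)(2/6)(4/5)(1/4) = 1/21.
Multiplying each by its prior: 1/5 · 3/35 = 3/175, 2/5 · 3/35 = 6/175, 2/5 · 1/21 = 2/105; summing to 37/525.
So P(r = 5 | data) = (2/105) / (37/525) = 10/37.

0.270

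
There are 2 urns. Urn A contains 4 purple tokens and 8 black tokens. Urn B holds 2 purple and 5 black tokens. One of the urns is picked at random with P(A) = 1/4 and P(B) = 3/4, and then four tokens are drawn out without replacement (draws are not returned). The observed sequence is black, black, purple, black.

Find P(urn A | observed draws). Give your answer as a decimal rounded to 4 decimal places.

Compute the likelihood of the observed sequence for each case: P(data | urn A) = (8/12)(7/11)(4/10)(6/9) = 0.11313; P(data | urn B) = (5/7)(4/6)(2/5)(3/4) = 0.14286.
The prior-weighted likelihoods are 1/4 · 0.11313 = 0.028283, 3/4 · 0.14286 = 0.10714; with total 0.13543.
Hence P(urn A | data) = (0.028283) / (0.13543) = 0.20884.

0.2088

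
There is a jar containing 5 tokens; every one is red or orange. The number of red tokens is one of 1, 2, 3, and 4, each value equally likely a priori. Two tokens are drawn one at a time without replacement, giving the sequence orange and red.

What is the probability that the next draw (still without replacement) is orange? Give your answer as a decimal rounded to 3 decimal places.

0.500

For each hypothesis, P(data | H) works out to: P(data | r = 1) = (4/5)(1/4) = 1/5; P(data | r = 2) = (3/5)(2/4) = 3/10; P(data | r = 3) = (2/5)(3/4) = 3/10; P(data | r = 4) = (1/5)(4/4) = 1/5.
The prior-weighted likelihoods are 1/4 · 1/5 = 1/20, 1/4 · 3/10 = 3/40, 1/4 · 3/10 = 3/40, 1/4 · 1/5 = 1/20; summing to 1/4.
Dividing through by the total gives posterior P(r = 1 | data) = 1/5, P(r = 2 | data) = 3/10, P(r = 3 | data) = 3/10, P(r = 4 | data) = 1/5.
Averaging over the posterior, P(orange next | data) = (1)(1/5) + (2/3)(3/10) + (1/3)(3/10) + (0)(1/5) = 1/2.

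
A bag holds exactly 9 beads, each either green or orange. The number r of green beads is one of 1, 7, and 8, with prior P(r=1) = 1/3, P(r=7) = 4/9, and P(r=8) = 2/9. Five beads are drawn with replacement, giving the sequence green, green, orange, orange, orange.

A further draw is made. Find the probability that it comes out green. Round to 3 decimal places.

The likelihood of the observed sequence under each hypothesis: P(data | r = 1) = (1/9)(1/9)(8/9)(8/9)(8/9) = 0.0086708; P(data | r = 7) = (7/9)(7/9)(2/9)(2/9)(2/9) = 0.0066386; P(data | r = 8) = (8/9)(8/9)(1/9)(1/9)(1/9) = 0.0010838.
The prior-weighted likelihoods are 1/3 · 0.0086708 = 0.0028903, 4/9 · 0.0066386 = 0.0029505, 2/9 · 0.0010838 = 0.00024085; these sum to 0.0060816.
The posterior is then P(r = 1 | data) = 0.47525, P(r = 7 | data) = 0.48515, P(r = 8 | data) = 0.039604.
Averaging over the posterior, P(green next | data) = (1/9)(0.47525) + (7/9)(0.48515) + (8/9)(0.039604) = 0.46535.

0.465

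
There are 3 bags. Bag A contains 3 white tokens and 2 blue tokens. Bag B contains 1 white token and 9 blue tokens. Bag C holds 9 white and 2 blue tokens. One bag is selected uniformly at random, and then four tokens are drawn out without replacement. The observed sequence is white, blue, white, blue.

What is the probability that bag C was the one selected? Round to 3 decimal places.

For each hypothesis, P(data | H) works out to: P(data | bag A) = (3/5)(2/4)(2/3)(1/2) = 1/10; P(data | bag B) = (1/10)(9/9)(0/8) = 0; P(data | bag C) = (9/11)(2/10)(8/9)(1/8) = 1/55.
The prior-weighted likelihoods are 1/3 · 1/10 = 1/30, 1/3 · 0 = 0, 1/3 · 1/55 = 1/165; with total 13/330.
Therefore the posterior P(bag C | data) = (1/165) / (13/330) = 2/13.

0.154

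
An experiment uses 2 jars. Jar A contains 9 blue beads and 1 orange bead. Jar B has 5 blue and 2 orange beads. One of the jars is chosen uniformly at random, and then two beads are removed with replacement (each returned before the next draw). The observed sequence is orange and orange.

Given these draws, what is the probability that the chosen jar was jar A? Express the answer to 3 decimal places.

For each hypothesis, P(data | H) works out to: P(data | jar A) = (1/10)(1/10) = 0.01; P(data | jar B) = (2/7)(2/7) = 0.081633.
Multiplying each by its prior: 1/2 · 0.01 = 0.005, 1/2 · 0.081633 = 0.040816; summing to 0.045816.
By Bayes' rule, P(jar A | data) = (0.005) / (0.045816) = 0.10913.

0.109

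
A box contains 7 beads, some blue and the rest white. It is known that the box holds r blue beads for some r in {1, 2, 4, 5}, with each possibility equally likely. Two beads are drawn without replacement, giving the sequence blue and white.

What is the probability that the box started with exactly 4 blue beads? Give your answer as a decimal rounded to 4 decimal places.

For each hypothesis, P(data | H) works out to: P(data | r = 1) = (1/7)(6/6) = 1/7; P(data | r = 2) = (2/7)(5/6) = 5/21; P(data | r = 4) = (4/7)(3/6) = 2/7; P(data | r = 5) = (5/7)(2/6) = 5/21.
Multiplying each by its prior: 1/4 · 1/7 = 1/28, 1/4 · 5/21 = 5/84, 1/4 · 2/7 = 1/14, 1/4 · 5/21 = 5/84; summing to 19/84.
So P(r = 4 | data) = (1/14) / (19/84) = 6/19.

0.3158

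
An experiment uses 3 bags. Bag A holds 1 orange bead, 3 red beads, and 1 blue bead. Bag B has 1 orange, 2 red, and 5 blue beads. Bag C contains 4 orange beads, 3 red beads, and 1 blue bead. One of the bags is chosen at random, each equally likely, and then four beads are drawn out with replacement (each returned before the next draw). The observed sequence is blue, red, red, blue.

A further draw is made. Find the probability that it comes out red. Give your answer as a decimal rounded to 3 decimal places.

Under each hypothesis, the probability of the observed sequence is: P(data | bag A) = (1/5)(3/5)(3/5)(1/5) = 0.0144; P(data | bag B) = (5/8)(2/8)(2/8)(5/8) = 0.024414; P(data | bag C) = (1/8)(3/8)(3/8)(1/8) = 0.0021973.
The prior-weighted likelihoods are 1/3 · 0.0144 = 0.0048, 1/3 · 0.024414 = 0.008138, 1/3 · 0.0021973 = 0.00073242; summing to 0.01367.
The posterior is then P(bag A | data) = 0.35112, P(bag B | data) = 0.5953, P(bag C | data) = 0.053577.
The predictive probability is P(red next | data) = (3/5)(0.35112) + (1/4)(0.5953) + (3/8)(0.053577) = 0.37959.

0.380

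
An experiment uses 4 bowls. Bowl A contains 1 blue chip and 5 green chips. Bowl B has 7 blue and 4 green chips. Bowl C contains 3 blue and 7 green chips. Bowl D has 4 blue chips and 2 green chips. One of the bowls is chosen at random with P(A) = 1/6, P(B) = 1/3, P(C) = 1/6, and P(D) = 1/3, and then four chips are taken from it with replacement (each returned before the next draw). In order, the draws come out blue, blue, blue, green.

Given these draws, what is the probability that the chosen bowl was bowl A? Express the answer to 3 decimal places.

0.009

The likelihood of the observed sequence under each hypothesis: P(data | bowl A) = (1/6)(1/6)(1/6)(5/6) = 0.003858; P(data | bowl B) = (7/11)(7/11)(7/11)(4/11) = 0.093709; P(data | bowl C) = (3/10)(3/10)(3/10)(7/10) = 0.0189; P(data | bowl D) = (4/6)(4/6)(4/6)(2/6) = 0.098765.
Multiplying each by its prior: 1/6 · 0.003858 = 0.000643, 1/3 · 0.093709 = 0.031236, 1/6 · 0.0189 = 0.00315, 1/3 · 0.098765 = 0.032922; summing to 0.067951.
Hence P(bowl A | data) = (0.000643) / (0.067951) = 0.0094627.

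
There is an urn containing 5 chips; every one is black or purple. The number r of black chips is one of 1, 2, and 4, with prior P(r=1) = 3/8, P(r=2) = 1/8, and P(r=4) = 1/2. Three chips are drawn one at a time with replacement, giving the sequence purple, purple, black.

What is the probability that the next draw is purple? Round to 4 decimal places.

The likelihood of the observed sequence under each hypothesis: P(data | r = 1) = (4/5)(4/5)(1/5) = 16/125; P(data | r = 2) = (3/5)(3/5)(2/5) = 18/125; P(data | r = 4) = (1/5)(1/5)(4/5) = 4/125.
Multiplying each by its prior: 3/8 · 16/125 = 6/125, 1/8 · 18/125 = 9/500, 1/2 · 4/125 = 2/125; these sum to 41/500.
Normalising, the posterior is P(r = 1 | data) = 24/41, P(r = 2 | data) = 9/41, P(r = 4 | data) = 8/41.
Averaging over the posterior, P(purple next | data) = (4/5)(24/41) + (3/5)(9/41) + (1/5)(8/41) = 131/205.

0.6390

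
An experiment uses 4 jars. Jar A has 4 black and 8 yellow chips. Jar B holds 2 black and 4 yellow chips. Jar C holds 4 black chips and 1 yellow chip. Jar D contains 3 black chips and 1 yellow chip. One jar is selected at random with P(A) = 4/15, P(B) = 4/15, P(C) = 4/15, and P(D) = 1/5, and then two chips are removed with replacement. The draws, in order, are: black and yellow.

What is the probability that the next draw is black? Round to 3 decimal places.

0.512

The likelihood of the observed sequence under each hypothesis: P(data | jar A) = (4/12)(8/12) = 0.22222; P(data | jar B) = (2/6)(4/6) = 0.22222; P(data | jar C) = (4/5)(1/5) = 0.16; P(data | jar D) = (3/4)(1/4) = 0.1875.
The prior-weighted likelihoods are 4/15 · 0.22222 = 0.059259, 4/15 · 0.22222 = 0.059259, 4/15 · 0.16 = 0.042667, 1/5 · 0.1875 = 0.0375; with total 0.19869.
Dividing through by the total gives posterior P(jar A | data) = 0.29826, P(jar B | data) = 0.29826, P(jar C | data) = 0.21475, P(jar D | data) = 0.18874.
Averaging over the posterior, P(black next | data) = (1/3)(0.29826) + (1/3)(0.29826) + (4/5)(0.21475) + (3/4)(0.18874) = 0.51219.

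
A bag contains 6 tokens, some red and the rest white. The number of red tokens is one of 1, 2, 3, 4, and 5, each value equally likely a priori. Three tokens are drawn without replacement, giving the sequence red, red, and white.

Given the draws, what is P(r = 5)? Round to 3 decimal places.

Under each hypothesis, the probability of the observed sequence is: P(data | r = 1) = (1/6)(0/5) = 0; P(data | r = 2) = (2/6)(1/5)(4/4) = 1/15; P(data | r = 3) = (3/6)(2/5)(3/4) = 3/20; P(data | r = 4) = (4/6)(3/5)(2/4) = 1/5; P(data | r = 5) = (5/6)(4/5)(1/4) = 1/6.
Weighting by the prior gives 1/5 · 0 = 0, 1/5 · 1/15 = 1/75, 1/5 · 3/20 = 3/100, 1/5 · 1/5 = 1/25, 1/5 · 1/6 = 1/30; these sum to 7/60.
Therefore the posterior P(r = 5 | data) = (1/30) / (7/60) = 2/7.

0.286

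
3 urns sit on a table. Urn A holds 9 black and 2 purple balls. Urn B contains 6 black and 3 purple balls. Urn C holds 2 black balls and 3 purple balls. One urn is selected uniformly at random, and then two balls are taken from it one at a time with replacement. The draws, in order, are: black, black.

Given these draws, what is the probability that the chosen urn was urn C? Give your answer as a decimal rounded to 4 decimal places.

Under each hypothesis, the probability of the observed sequence is: P(data | urn A) = (9/11)(9/11) = 0.66942; P(data | urn B) = (6/9)(6/9) = 0.44444; P(data | urn C) = (2/5)(2/5) = 0.16.
The prior-weighted likelihoods are 1/3 · 0.66942 = 0.22314, 1/3 · 0.44444 = 0.14815, 1/3 · 0.16 = 0.053333; with total 0.42462.
Therefore the posterior P(urn C | data) = (0.053333) / (0.42462) = 0.1256.

0.1256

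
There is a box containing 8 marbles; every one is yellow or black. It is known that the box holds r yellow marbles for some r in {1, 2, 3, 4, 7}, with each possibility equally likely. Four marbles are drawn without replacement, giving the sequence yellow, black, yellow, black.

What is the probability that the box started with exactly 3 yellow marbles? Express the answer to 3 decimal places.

0.370

The likelihood of the observed sequence under each hypothesis: P(data | r = 1) = (1/8)(7/7)(0/6) = 0; P(data | r = 2) = (2/8)(6/7)(1/6)(5/5) = 1/28; P(data | r = 3) = (3/8)(5/7)(2/6)(4/5) = 1/14; P(data | r = 4) = (4/8)(4/7)(3/6)(3/5) = 3/35; P(data | r = 7) = (7/8)(1/7)(6/6)(0/5) = 0.
Weighting by the prior gives 1/5 · 0 = 0, 1/5 · 1/28 = 1/140, 1/5 · 1/14 = 1/70, 1/5 · 3/35 = 3/175, 1/5 · 0 = 0; summing to 27/700.
Therefore the posterior P(r = 3 | data) = (1/70) / (27/700) = 10/27.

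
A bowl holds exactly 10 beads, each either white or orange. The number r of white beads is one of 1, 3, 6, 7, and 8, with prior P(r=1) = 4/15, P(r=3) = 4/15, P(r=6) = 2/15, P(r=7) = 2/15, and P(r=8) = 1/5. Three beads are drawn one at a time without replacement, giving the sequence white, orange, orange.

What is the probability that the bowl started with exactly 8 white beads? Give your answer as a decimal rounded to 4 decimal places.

0.0449

The likelihood of the observed sequence under each hypothesis: P(data | r = 1) = (1/10)(9/9)(8/8) = 1/10; P(data | r = 3) = (3/10)(7/9)(6/8) = 7/40; P(data | r = 6) = (6/10)(4/9)(3/8) = 1/10; P(data | r = 7) = (7/10)(3/9)(2/8) = 7/120; P(data | r = 8) = (8/10)(2/9)(1/8) = 1/45.
The prior-weighted likelihoods are 4/15 · 1/10 = 2/75, 4/15 · 7/40 = 7/150, 2/15 · 1/10 = 1/75, 2/15 · 7/120 = 7/900, 1/5 · 1/45 = 1/225; with total 89/900.
So P(r = 8 | data) = (1/225) / (89/900) = 4/89.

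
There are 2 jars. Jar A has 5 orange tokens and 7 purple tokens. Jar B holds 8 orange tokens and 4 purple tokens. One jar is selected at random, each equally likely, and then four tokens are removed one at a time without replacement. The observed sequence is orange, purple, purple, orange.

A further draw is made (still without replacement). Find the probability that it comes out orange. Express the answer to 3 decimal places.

For each hypothesis, P(data | H) works out to: P(data | jar A) = (5/12)(7/11)(6/10)(4/9) = 7/99; P(data | jar B) = (8/12)(4/11)(3/10)(7/9) = 28/495.
The prior-weighted likelihoods are 1/2 · 7/99 = 7/198, 1/2 · 28/495 = 14/495; with total 7/110.
The posterior is then P(jar A | data) = 5/9, P(jar B | data) = 4/9.
The predictive probability is P(orange next | data) = (3/8)(5/9) + (3/4)(4/9) = 13/24.

0.542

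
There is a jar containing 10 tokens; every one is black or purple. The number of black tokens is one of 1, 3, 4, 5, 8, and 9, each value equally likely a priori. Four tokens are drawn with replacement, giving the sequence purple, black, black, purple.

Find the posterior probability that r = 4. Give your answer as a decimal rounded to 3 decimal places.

0.280

Compute the likelihood of the observed sequence for each case: P(data | r = 1) = (9/10)(1/10)(1/10)(9/10) = 0.0081; P(data | r = 3) = (7/10)(3/10)(3/10)(7/10) = 0.0441; P(data | r = 4) = (6/10)(4/10)(4/10)(6/10) = 0.0576; P(data | r = 5) = (5/10)(5/10)(5/10)(5/10) = 0.0625; P(data | r = 8) = (2/10)(8/10)(8/10)(2/10) = 0.0256; P(data | r = 9) = (1/10)(9/10)(9/10)(1/10) = 0.0081.
Weighting by the prior gives 1/6 · 0.0081 = 0.00135, 1/6 · 0.0441 = 0.00735, 1/6 · 0.0576 = 0.0096, 1/6 · 0.0625 = 0.010417, 1/6 · 0.0256 = 0.0042667, 1/6 · 0.0081 = 0.00135; these sum to 0.034333.
By Bayes' rule, P(r = 4 | data) = (0.0096) / (0.034333) = 0.27961.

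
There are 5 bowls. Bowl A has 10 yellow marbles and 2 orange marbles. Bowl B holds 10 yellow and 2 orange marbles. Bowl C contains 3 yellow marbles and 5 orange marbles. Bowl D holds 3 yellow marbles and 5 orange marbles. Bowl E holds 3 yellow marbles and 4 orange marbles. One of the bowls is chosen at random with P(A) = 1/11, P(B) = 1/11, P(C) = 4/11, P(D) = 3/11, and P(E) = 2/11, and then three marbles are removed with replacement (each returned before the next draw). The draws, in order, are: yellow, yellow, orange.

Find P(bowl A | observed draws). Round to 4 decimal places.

0.1095

Under each hypothesis, the probability of the observed sequence is: P(data | bowl A) = (10/12)(10/12)(2/12) = 0.11574; P(data | bowl B) = (10/12)(10/12)(2/12) = 0.11574; P(data | bowl C) = (3/8)(3/8)(5/8) = 0.087891; P(data | bowl D) = (3/8)(3/8)(5/8) = 0.087891; P(data | bowl E) = (3/7)(3/7)(4/7) = 0.10496.
The prior-weighted likelihoods are 1/11 · 0.11574 = 0.010522, 1/11 · 0.11574 = 0.010522, 4/11 · 0.087891 = 0.03196, 3/11 · 0.087891 = 0.02397, 2/11 · 0.10496 = 0.019083; summing to 0.096057.
Therefore the posterior P(bowl A | data) = (0.010522) / (0.096057) = 0.10954.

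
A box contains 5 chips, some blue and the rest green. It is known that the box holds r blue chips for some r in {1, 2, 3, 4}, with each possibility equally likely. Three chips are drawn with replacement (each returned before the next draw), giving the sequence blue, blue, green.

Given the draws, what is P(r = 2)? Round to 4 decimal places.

Under each hypothesis, the probability of the observed sequence is: P(data | r = 1) = (1/5)(1/5)(4/5) = 4/125; P(data | r = 2) = (2/5)(2/5)(3/5) = 12/125; P(data | r = 3) = (3/5)(3/5)(2/5) = 18/125; P(data | r = 4) = (4/5)(4/5)(1/5) = 16/125.
Multiplying each by its prior: 1/4 · 4/125 = 1/125, 1/4 · 12/125 = 3/125, 1/4 · 18/125 = 9/250, 1/4 · 16/125 = 4/125; with total 1/10.
Hence P(r = 2 | data) = (3/125) / (1/10) = 6/25.

0.2400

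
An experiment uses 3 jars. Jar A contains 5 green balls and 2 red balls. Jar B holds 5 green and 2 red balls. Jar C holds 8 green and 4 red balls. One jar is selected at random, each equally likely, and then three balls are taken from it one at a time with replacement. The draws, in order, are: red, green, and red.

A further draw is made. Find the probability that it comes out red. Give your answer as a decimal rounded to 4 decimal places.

For each hypothesis, P(data | H) works out to: P(data | jar A) = (2/7)(5/7)(2/7) = 0.058309; P(data | jar B) = (2/7)(5/7)(2/7) = 0.058309; P(data | jar C) = (4/12)(8/12)(4/12) = 0.074074.
The prior-weighted likelihoods are 1/3 · 0.058309 = 0.019436, 1/3 · 0.058309 = 0.019436, 1/3 · 0.074074 = 0.024691; summing to 0.063564.
The posterior is then P(jar A | data) = 0.30578, P(jar B | data) = 0.30578, P(jar C | data) = 0.38845.
The predictive probability is P(red next | data) = (2/7)(0.30578) + (2/7)(0.30578) + (1/3)(0.38845) = 0.30421.

0.3042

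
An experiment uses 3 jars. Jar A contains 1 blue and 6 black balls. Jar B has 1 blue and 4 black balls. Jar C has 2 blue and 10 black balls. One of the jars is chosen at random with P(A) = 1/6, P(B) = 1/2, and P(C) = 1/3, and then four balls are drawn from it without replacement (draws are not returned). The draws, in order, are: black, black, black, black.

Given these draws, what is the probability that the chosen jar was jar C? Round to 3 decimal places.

0.452

Compute the likelihood of the observed sequence for each case: P(data | jar A) = (6/7)(5/6)(4/5)(3/4) = 0.42857; P(data | jar B) = (4/5)(3/4)(2/3)(1/2) = 0.2; P(data | jar C) = (10/12)(9/11)(8/10)(7/9) = 0.42424.
The prior-weighted likelihoods are 1/6 · 0.42857 = 0.071429, 1/2 · 0.2 = 0.1, 1/3 · 0.42424 = 0.14141; these sum to 0.31284.
By Bayes' rule, P(jar C | data) = (0.14141) / (0.31284) = 0.45203.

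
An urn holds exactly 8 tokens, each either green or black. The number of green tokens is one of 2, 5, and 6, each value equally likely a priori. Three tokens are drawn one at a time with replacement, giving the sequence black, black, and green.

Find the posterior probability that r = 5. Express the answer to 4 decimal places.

0.3191

Compute the likelihood of the observed sequence for each case: P(data | r = 2) = (6/8)(6/8)(2/8) = 9/64; P(data | r = 5) = (3/8)(3/8)(5/8) = 45/512; P(data | r = 6) = (2/8)(2/8)(6/8) = 3/64.
Weighting by the prior gives 1/3 · 9/64 = 3/64, 1/3 · 45/512 = 15/512, 1/3 · 3/64 = 1/64; these sum to 47/512.
So P(r = 5 | data) = (15/512) / (47/512) = 15/47.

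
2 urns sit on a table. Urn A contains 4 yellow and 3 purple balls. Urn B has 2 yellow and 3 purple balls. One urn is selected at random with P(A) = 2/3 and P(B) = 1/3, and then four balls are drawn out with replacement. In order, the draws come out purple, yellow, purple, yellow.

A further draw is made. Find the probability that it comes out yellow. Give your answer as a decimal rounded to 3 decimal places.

For each hypothesis, P(data | H) works out to: P(data | urn A) = (3/7)(4/7)(3/7)(4/7) = 0.059975; P(data | urn B) = (3/5)(2/5)(3/5)(2/5) = 0.0576.
Weighting by the prior gives 2/3 · 0.059975 = 0.039983, 1/3 · 0.0576 = 0.0192; with total 0.059183.
Dividing through by the total gives posterior P(urn A | data) = 0.67558, P(urn B | data) = 0.32442.
So P(yellow next | data) = Σ P(yellow next | H) P(H | data) = (4/7)(0.67558) + (2/5)(0.32442) = 0.51581.

0.516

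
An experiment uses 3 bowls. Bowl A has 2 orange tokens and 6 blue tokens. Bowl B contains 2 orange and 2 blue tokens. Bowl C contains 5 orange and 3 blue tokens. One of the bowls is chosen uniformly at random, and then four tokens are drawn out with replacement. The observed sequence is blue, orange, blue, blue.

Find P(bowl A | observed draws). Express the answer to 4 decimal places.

Compute the likelihood of the observed sequence for each case: P(data | bowl A) = (6/8)(2/8)(6/8)(6/8) = 0.10547; P(data | bowl B) = (2/4)(2/4)(2/4)(2/4) = 0.0625; P(data | bowl C) = (3/8)(5/8)(3/8)(3/8) = 0.032959.
Multiplying each by its prior: 1/3 · 0.10547 = 0.035156, 1/3 · 0.0625 = 0.020833, 1/3 · 0.032959 = 0.010986; summing to 0.066976.
So P(bowl A | data) = (0.035156) / (0.066976) = 0.52491.

0.5249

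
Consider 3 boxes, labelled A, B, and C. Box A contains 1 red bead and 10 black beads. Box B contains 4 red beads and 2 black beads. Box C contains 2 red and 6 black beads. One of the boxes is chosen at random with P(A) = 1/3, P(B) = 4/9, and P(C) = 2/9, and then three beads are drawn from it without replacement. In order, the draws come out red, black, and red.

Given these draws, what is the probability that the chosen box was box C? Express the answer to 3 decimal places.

0.082

Under each hypothesis, the probability of the observed sequence is: P(data | box A) = (1/11)(10/10)(0/9) = 0; P(data | box B) = (4/6)(2/5)(3/4) = 1/5; P(data | box C) = (2/8)(6/7)(1/6) = 1/28.
Weighting by the prior gives 1/3 · 0 = 0, 4/9 · 1/5 = 4/45, 2/9 · 1/28 = 1/126; these sum to 61/630.
Hence P(box C | data) = (1/126) / (61/630) = 5/61.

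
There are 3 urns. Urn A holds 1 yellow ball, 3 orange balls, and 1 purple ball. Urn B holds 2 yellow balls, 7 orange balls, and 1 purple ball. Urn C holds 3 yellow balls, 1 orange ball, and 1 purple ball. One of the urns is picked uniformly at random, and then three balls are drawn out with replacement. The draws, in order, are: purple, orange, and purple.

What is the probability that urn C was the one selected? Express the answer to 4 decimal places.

Compute the likelihood of the observed sequence for each case: P(data | urn A) = (1/5)(3/5)(1/5) = 0.024; P(data | urn B) = (1/10)(7/10)(1/10) = 0.007; P(data | urn C) = (1/5)(1/5)(1/5) = 0.008.
The prior-weighted likelihoods are 1/3 · 0.024 = 0.008, 1/3 · 0.007 = 0.0023333, 1/3 · 0.008 = 0.0026667; summing to 0.013.
So P(urn C | data) = (0.0026667) / (0.013) = 0.20513.

0.2051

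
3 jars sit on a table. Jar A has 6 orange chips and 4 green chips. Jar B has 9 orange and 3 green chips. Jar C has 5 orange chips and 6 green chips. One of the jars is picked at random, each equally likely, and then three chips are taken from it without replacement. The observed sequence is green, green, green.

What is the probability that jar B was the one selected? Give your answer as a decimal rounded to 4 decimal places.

0.0286

Under each hypothesis, the probability of the observed sequence is: P(data | jar A) = (4/10)(3/9)(2/8) = 1/30; P(data | jar B) = (3/12)(2/11)(1/10) = 1/220; P(data | jar C) = (6/11)(5/10)(4/9) = 4/33.
Multiplying each by its prior: 1/3 · 1/30 = 1/90, 1/3 · 1/220 = 1/660, 1/3 · 4/33 = 4/99; these sum to 7/132.
By Bayes' rule, P(jar B | data) = (1/660) / (7/132) = 1/35.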